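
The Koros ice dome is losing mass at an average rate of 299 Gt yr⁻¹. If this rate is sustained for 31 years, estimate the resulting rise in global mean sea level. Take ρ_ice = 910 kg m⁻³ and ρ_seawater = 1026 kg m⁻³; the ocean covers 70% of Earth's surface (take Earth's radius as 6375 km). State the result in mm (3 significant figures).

Total mass lost = 299 Gt/yr × 31 yr = 9269 Gt = 9.269×10^15 kg.
ρ_w = 1026 kg m⁻³, so water volume = 9.269×10^15 / 1026 = 9.034×10^12 m³.
Δh = 9.034×10^12 / 3.57×10^14 = 0.0253 m = 25.3 mm.

≈ 25.3 mm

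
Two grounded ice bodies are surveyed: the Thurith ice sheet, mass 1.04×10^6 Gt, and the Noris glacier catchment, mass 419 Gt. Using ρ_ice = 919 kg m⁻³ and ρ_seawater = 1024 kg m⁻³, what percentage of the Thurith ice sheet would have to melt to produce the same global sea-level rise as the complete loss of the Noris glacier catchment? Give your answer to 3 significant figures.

Equal sea-level rise means equal mass of meltwater, i.e. equal mass of ice lost.
Ice mass of Noris: 4.190×10^14 kg; ice mass of Thurith: 1.040×10^18 kg.
Fraction required = 4.190×10^14 / 1.040×10^18 = 4.03×10^-4 → 0.0403 %.

≈ 0.0403 %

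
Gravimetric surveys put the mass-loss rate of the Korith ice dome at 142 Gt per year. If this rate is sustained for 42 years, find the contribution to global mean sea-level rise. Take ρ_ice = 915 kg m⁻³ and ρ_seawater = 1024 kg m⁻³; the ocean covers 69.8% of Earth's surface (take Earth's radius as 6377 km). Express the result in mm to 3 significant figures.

Total mass lost = 142 Gt/yr × 42 yr = 5964 Gt = 5.964×10^15 kg.
ρ_w = 1024 kg m⁻³, so water volume = 5.964×10^15 / 1024 = 5.824×10^12 m³.
Δh = 5.824×10^12 / 3.57×10^14 = 0.0163 m = 16.3 mm.

≈ 16.3 mm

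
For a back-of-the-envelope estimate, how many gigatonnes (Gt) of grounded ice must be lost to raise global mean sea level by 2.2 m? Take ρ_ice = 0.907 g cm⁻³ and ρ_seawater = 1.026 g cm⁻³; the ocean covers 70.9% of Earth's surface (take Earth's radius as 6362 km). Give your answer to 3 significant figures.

≈ 8.14×10^5 Gt

Required water volume = Δh × A = 2.2 m × 3.61×10^14 m² = 7.934×10^14 m³.
ρ_w = 1.026 g cm⁻³ = 1026 kg m⁻³, so the mass of water = 7.934×10^14 m³ × 1026 kg m⁻³ = 8.140×10^17 kg = 8.14×10^5 Gt (and the same mass of ice, by conservation).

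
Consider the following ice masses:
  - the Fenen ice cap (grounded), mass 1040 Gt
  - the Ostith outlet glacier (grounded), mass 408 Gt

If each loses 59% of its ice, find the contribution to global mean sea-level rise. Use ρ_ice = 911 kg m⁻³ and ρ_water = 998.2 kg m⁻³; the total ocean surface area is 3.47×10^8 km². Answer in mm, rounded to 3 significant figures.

Fenen: 0.59 × 1040 Gt = 6.136×10^14 kg; dividing by ρ_w = 998.2 kg m⁻³ gives 6.147×10^11 m³ of water.
Ostith: 0.59 × 408 Gt = 2.407×10^14 kg; dividing by ρ_w = 998.2 kg m⁻³ gives 2.412×10^11 m³ of water.
Total added water ≈ 8.559×10^11 m³ over 3.47×10^14 m² → Δh = 2.47×10^-3 m = 2.47 mm.

≈ 2.47 mm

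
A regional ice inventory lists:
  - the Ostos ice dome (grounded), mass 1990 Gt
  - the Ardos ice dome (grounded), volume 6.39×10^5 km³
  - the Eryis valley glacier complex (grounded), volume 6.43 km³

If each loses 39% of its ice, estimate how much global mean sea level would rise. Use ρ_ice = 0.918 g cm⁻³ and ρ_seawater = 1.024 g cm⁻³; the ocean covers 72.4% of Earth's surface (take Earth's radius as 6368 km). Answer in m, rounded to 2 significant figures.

≈ 0.61 m

Ostos: 0.39 × 1990 Gt = 7.761×10^14 kg; dividing by ρ_w = 1.024 g cm⁻³ = 1024 kg m⁻³ gives 7.579×10^11 m³ of water.
Ardos: 0.39 × 6.39×10^5 km³ × (918/1024) = 2.234×10^5 km³ of water.
Eryis: 0.39 × 6.43 km³ × (918/1024) = 2.248 km³ of water.
Total added water ≈ 2.242×10^14 m³ over 3.69×10^14 m² → Δh = 0.608 m.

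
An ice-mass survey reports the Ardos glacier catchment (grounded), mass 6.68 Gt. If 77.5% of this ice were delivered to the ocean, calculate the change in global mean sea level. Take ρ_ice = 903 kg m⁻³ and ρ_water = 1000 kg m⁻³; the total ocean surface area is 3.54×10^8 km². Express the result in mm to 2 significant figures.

Ardos: 0.775 × 6.68 Gt = 5.177×10^12 kg; dividing by ρ_w = 1000 kg m⁻³ gives 5.177×10^9 m³ of water.
Spread over 3.54×10^14 m² of ocean, Δh = 5.177×10^9 / 3.54×10^14 = 1.46×10^-5 m = 0.015 mm.

≈ 0.015 mm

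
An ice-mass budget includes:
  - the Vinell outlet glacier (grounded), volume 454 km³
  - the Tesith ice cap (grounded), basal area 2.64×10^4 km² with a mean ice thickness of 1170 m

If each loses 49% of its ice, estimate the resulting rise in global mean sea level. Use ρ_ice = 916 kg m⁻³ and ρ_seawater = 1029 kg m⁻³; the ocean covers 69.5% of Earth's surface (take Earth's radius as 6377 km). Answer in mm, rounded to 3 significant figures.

Vinell: 0.49 × 454 km³ × (916/1029) = 198.0 km³ of water.
Tesith: ice volume = 2.64×10^4 km² × 1170 m = 3.089×10^4 km³; 0.49 × 3.089×10^4 × (916/1029) = 1.347×10^4 km³ of water.
Total added water ≈ 1.367×10^13 m³ over 3.55×10^14 m² → Δh = 0.0385 m = 38.5 mm.

≈ 38.5 mm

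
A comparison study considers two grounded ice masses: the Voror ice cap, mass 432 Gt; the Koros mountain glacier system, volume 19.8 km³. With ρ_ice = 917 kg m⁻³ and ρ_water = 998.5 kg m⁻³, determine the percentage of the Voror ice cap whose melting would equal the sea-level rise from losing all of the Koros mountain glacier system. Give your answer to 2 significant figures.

Equal sea-level rise means equal mass of meltwater, i.e. equal mass of ice lost.
Ice mass of Koros: 1.816×10^13 kg; ice mass of Voror: 4.320×10^14 kg.
Fraction required = 1.816×10^13 / 4.320×10^14 = 0.0420 → 4.2 %.

≈ 4.2 %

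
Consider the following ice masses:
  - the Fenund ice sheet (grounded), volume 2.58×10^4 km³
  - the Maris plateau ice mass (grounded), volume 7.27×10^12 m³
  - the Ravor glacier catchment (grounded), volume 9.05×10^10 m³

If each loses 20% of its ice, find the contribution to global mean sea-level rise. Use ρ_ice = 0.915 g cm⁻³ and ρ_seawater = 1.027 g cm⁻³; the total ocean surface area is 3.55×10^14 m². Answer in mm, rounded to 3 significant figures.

Fenund: 0.2 × 2.58×10^4 km³ × (915/1027) = 4597 km³ of water.
Maris: 0.2 × 7.27×10^12 m³ × (915/1027) = 1.295×10^12 m³ of water.
Ravor: 0.2 × 9.05×10^10 m³ × (915/1027) = 1.613×10^10 m³ of water.
Total added water ≈ 5.909×10^12 m³ over 3.55×10^14 m² → Δh = 0.0166 m = 16.6 mm.

≈ 16.6 mm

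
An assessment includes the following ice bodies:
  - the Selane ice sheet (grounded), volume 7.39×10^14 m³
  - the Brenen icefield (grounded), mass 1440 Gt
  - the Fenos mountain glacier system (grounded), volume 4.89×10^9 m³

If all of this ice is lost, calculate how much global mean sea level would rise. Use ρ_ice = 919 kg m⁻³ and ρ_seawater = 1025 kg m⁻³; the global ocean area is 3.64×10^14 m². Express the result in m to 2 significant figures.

Selane: 7.39×10^14 m³ × (919/1025) = 6.626×10^14 m³ of water.
Brenen: 1440 Gt = 1.440×10^15 kg; dividing by ρ_w = 1025 kg m⁻³ gives 1.405×10^12 m³ of water.
Fenos: 4.89×10^9 m³ × (919/1025) = 4.384×10^9 m³ of water.
Total added water ≈ 6.640×10^14 m³ over 3.64×10^14 m² → Δh = 1.82 m.

≈ 1.8 m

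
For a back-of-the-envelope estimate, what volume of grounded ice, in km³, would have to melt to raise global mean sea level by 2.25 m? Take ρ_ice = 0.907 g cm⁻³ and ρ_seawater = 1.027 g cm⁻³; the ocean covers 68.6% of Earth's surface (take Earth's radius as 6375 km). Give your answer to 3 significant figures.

Required water volume = Δh × A = 2.25 m × 3.50×10^14 m² = 7.883×10^14 m³ = 7.883×10^5 km³.
Ice volume = water volume × ρ_w/ρ_ice = 7.883×10^5 × 1027/907 = 8.93×10^5 km³.

≈ 8.93×10^5 km³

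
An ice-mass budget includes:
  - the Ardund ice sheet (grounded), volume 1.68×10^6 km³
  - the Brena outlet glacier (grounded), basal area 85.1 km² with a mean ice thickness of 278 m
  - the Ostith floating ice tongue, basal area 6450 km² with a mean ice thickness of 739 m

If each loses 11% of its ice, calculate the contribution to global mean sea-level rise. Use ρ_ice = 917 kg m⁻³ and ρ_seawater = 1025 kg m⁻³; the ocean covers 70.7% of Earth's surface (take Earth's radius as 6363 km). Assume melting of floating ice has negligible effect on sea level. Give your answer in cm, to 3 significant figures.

Ardund: 0.11 × 1.68×10^6 km³ × (917/1025) = 1.653×10^5 km³ of water.
Brena: ice volume = 85.1 km² × 278 m = 23.66 km³; 0.11 × 23.66 × (917/1025) = 2.328 km³ of water.
The Ostith floating ice tongue is floating and already displaces its own weight of water, so its melt adds essentially nothing to sea level.
Total added water ≈ 1.653×10^14 m³ over 3.60×10^14 m² → Δh = 0.460 m = 46.0 cm.

≈ 46.0 cm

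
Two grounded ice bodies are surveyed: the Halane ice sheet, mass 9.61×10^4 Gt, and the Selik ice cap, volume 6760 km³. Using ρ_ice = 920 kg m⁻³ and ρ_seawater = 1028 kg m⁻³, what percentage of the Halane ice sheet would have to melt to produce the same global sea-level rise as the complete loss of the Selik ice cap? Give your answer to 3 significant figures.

≈ 6.47 %

Equal sea-level rise means equal mass of meltwater, i.e. equal mass of ice lost.
Ice mass of Selik: 6.219×10^15 kg; ice mass of Halane: 9.610×10^16 kg.
Fraction required = 6.219×10^15 / 9.610×10^16 = 0.0647 → 6.47 %.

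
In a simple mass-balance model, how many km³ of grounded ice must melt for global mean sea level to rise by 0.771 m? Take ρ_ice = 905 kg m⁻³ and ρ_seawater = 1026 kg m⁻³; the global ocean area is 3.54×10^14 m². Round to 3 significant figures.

Required water volume = Δh × A = 0.771 m × 3.54×10^14 m² = 2.729×10^14 m³ = 2.729×10^5 km³.
Ice volume = water volume × ρ_w/ρ_ice = 2.729×10^5 × 1026/905 = 3.09×10^5 km³.

≈ 3.09×10^5 km³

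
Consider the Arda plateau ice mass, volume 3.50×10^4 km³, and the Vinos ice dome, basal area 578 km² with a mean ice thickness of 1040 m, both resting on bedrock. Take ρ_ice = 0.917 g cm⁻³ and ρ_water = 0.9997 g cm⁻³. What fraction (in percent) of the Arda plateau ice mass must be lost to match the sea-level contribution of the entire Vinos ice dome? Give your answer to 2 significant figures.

Equal sea-level rise means equal mass of meltwater, i.e. equal mass of ice lost.
Ice mass of Vinos: 5.512×10^14 kg; ice mass of Arda: 3.210×10^16 kg.
Fraction required = 5.512×10^14 / 3.210×10^16 = 0.0172 → 1.7 %.

≈ 1.7 %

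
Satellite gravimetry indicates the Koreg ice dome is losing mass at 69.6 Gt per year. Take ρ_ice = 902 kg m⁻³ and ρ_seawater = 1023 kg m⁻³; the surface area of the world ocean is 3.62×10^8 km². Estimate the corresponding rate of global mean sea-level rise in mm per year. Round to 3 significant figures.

≈ 0.188 mm/yr

ρ_w = 1023 kg m⁻³. Annual water volume added = 69.6 Gt / ρ_w = 6.960×10^13 kg / 1023 kg m⁻³ = 6.804×10^10 m³.
Δh per year = 6.804×10^10 / 3.62×10^14 = 1.88×10^-4 m = 0.188 mm.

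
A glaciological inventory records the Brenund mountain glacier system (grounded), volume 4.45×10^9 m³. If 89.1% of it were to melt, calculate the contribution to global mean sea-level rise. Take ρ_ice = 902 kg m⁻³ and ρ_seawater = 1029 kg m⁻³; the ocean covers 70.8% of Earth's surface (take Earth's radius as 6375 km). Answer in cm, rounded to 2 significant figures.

≈ 9.6×10^-4 cm

Brenund: 0.891 × 4.45×10^9 m³ × (902/1029) = 3.476×10^9 m³ of water.
Spread over 3.62×10^14 m² of ocean, Δh = 3.476×10^9 / 3.62×10^14 = 9.61×10^-6 m = 9.6×10^-4 cm.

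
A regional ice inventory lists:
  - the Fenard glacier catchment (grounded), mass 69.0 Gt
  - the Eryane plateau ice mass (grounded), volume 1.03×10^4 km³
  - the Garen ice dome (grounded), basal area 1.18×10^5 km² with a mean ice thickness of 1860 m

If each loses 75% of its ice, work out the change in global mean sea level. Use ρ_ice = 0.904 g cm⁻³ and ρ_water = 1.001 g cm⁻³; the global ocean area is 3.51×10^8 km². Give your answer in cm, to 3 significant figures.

≈ 44.4 cm

Fenard: 0.75 × 69.0 Gt = 5.175×10^13 kg; dividing by ρ_w = 1.001 g cm⁻³ = 1001 kg m⁻³ gives 5.170×10^10 m³ of water.
Eryane: 0.75 × 1.03×10^4 km³ × (904/1001) = 6976 km³ of water.
Garen: ice volume = 1.18×10^5 km² × 1860 m = 2.195×10^5 km³; 0.75 × 2.195×10^5 × (904/1001) = 1.487×10^5 km³ of water.
Total added water ≈ 1.557×10^14 m³ over 3.51×10^14 m² → Δh = 0.444 m = 44.4 cm.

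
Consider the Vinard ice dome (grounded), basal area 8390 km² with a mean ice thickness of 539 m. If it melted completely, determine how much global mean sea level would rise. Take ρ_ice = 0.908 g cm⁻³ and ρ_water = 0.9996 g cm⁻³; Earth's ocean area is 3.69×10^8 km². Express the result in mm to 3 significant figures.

Vinard: ice volume = 8390 km² × 539 m = 4522 km³; 4522 × (908/999.6) = 4108 km³ of water.
Spread over 3.69×10^14 m² of ocean, Δh = 4.108×10^12 / 3.69×10^14 = 0.0111 m = 11.1 mm.

≈ 11.1 mm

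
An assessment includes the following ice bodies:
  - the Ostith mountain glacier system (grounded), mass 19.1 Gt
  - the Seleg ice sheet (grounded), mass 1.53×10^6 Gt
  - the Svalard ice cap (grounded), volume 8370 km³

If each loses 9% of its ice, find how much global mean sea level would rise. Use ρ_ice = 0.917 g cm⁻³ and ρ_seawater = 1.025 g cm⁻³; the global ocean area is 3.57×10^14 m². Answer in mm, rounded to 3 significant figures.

Ostith: 0.09 × 19.1 Gt = 1.719×10^12 kg; dividing by ρ_w = 1.025 g cm⁻³ = 1025 kg m⁻³ gives 1.677×10^9 m³ of water.
Seleg: 0.09 × 1.53×10^6 Gt = 1.377×10^17 kg; dividing by ρ_w = 1025 kg m⁻³ gives 1.343×10^14 m³ of water.
Svalard: 0.09 × 8370 km³ × (917/1025) = 673.9 km³ of water.
Total added water ≈ 1.350×10^14 m³ over 3.57×10^14 m² → Δh = 0.378 m = 378 mm.

≈ 378 mm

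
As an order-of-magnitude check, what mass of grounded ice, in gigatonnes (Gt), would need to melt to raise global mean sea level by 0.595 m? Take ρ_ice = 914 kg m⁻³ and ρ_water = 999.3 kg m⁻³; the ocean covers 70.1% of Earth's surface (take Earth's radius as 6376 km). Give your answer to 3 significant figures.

Required water volume = Δh × A = 0.595 m × 3.58×10^14 m² = 2.131×10^14 m³.
ρ_w = 999.3 kg m⁻³, so the mass of water = 2.131×10^14 m³ × 999.3 kg m⁻³ = 2.129×10^17 kg = 2.13×10^5 Gt (and the same mass of ice, by conservation).

≈ 2.13×10^5 Gt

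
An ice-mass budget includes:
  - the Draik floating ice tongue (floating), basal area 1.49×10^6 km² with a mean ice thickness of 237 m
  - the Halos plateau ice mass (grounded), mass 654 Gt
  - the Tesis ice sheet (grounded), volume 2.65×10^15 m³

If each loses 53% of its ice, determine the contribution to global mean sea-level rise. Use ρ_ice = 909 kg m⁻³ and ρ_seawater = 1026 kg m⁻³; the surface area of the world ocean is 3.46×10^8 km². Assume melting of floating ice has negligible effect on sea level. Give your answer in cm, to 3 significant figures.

≈ 360 cm

The Draik floating ice tongue is floating and already displaces its own weight of water, so its melt adds essentially nothing to sea level.
Halos: 0.53 × 654 Gt = 3.466×10^14 kg; dividing by ρ_w = 1026 kg m⁻³ gives 3.378×10^11 m³ of water.
Tesis: 0.53 × 2.65×10^15 m³ × (909/1026) = 1.244×10^15 m³ of water.
Total added water ≈ 1.245×10^15 m³ over 3.46×10^14 m² → Δh = 3.60 m = 360 cm.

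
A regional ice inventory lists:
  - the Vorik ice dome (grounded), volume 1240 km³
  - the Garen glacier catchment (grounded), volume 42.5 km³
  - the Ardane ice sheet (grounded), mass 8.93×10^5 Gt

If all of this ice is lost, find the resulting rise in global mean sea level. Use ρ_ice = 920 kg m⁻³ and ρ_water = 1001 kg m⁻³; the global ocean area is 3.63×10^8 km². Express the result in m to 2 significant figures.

≈ 2.5 m

Vorik: 1240 km³ × (920/1001) = 1140 km³ of water.
Garen: 42.5 km³ × (920/1001) = 39.06 km³ of water.
Ardane: 8.93×10^5 Gt = 8.930×10^17 kg; dividing by ρ_w = 1001 kg m⁻³ gives 8.921×10^14 m³ of water.
Total added water ≈ 8.933×10^14 m³ over 3.63×10^14 m² → Δh = 2.46 m.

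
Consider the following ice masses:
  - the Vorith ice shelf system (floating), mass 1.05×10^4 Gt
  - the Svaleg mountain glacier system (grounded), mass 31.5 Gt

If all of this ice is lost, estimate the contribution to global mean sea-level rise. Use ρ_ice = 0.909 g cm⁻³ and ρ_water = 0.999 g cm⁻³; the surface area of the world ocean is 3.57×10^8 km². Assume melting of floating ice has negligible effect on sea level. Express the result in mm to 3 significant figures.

≈ 0.0883 mm

The Vorith ice shelf system is floating and already displaces its own weight of water, so its melt adds essentially nothing to sea level.
Svaleg: 31.5 Gt = 3.150×10^13 kg; dividing by ρ_w = 0.999 g cm⁻³ = 999 kg m⁻³ gives 3.153×10^10 m³ of water.
Total added water ≈ 3.153×10^10 m³ over 3.57×10^14 m² → Δh = 8.83×10^-5 m = 0.0883 mm.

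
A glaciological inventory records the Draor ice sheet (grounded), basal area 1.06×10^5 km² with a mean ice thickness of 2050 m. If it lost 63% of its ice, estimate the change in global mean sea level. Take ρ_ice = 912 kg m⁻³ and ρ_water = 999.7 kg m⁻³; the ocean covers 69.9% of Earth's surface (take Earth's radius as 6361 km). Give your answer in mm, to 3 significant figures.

Draor: ice volume = 1.06×10^5 km² × 2050 m = 2.173×10^5 km³; 0.63 × 2.173×10^5 × (912/999.7) = 1.249×10^5 km³ of water.
Spread over 3.55×10^14 m² of ocean, Δh = 1.249×10^14 / 3.55×10^14 = 0.351 m = 351 mm.

≈ 351 mm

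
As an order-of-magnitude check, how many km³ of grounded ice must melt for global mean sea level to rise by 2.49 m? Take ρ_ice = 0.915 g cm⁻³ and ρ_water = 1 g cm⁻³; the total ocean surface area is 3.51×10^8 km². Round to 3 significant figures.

Required water volume = Δh × A = 2.49 m × 3.51×10^14 m² = 8.740×10^14 m³ = 8.740×10^5 km³.
Ice volume = water volume × ρ_w/ρ_ice = 8.740×10^5 × 1000/915 = 9.55×10^5 km³.

≈ 9.55×10^5 km³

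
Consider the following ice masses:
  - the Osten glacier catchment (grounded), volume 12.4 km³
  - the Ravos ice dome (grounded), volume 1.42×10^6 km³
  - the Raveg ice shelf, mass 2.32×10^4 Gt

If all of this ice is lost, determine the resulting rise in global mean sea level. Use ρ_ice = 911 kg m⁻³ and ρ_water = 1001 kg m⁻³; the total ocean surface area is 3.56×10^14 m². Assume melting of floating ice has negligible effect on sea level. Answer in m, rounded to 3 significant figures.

≈ 3.63 m

Osten: 12.4 km³ × (911/1001) = 11.29 km³ of water.
Ravos: 1.42×10^6 km³ × (911/1001) = 1.292×10^6 km³ of water.
The Raveg ice shelf is floating and already displaces its own weight of water, so its melt adds essentially nothing to sea level.
Total added water ≈ 1.292×10^15 m³ over 3.56×10^14 m² → Δh = 3.63 m.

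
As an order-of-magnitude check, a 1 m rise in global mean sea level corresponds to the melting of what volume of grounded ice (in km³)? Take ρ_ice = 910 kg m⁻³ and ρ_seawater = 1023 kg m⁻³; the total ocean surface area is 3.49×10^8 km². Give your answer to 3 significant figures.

Required water volume = Δh × A = 1 m × 3.49×10^14 m² = 3.490×10^14 m³ = 3.490×10^5 km³.
Ice volume = water volume × ρ_w/ρ_ice = 3.490×10^5 × 1023/910 = 3.92×10^5 km³.

≈ 3.92×10^5 km³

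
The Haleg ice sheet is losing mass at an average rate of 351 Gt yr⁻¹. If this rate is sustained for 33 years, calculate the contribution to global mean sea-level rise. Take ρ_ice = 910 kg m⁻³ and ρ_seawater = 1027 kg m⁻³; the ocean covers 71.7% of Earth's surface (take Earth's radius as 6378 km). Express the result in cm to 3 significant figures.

≈ 3.08 cm

Total mass lost = 351 Gt/yr × 33 yr = 1.158×10^4 Gt = 1.158×10^16 kg.
ρ_w = 1027 kg m⁻³, so water volume = 1.158×10^16 / 1027 = 1.128×10^13 m³.
Δh = 1.128×10^13 / 3.67×10^14 = 0.0308 m = 3.08 cm.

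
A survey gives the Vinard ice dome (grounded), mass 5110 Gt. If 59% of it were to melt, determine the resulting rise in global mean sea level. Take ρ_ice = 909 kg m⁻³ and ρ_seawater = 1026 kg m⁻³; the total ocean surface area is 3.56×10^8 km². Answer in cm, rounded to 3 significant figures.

≈ 0.825 cm

Vinard: 0.59 × 5110 Gt = 3.015×10^15 kg; dividing by ρ_w = 1026 kg m⁻³ gives 2.938×10^12 m³ of water.
Spread over 3.56×10^14 m² of ocean, Δh = 2.938×10^12 / 3.56×10^14 = 8.25×10^-3 m = 0.825 cm.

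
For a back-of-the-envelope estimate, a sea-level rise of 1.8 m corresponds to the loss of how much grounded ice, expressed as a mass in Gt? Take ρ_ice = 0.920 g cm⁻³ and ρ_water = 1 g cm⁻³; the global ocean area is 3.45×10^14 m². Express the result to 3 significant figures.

≈ 6.21×10^5 Gt

Required water volume = Δh × A = 1.8 m × 3.45×10^14 m² = 6.210×10^14 m³.
ρ_w = 1 g cm⁻³ = 1000 kg m⁻³, so the mass of water = 6.210×10^14 m³ × 1000 kg m⁻³ = 6.210×10^17 kg = 6.21×10^5 Gt (and the same mass of ice, by conservation).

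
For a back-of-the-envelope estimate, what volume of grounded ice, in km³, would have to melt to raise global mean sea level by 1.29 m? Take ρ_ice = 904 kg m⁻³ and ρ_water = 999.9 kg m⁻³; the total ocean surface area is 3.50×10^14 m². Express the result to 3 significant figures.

Required water volume = Δh × A = 1.29 m × 3.50×10^14 m² = 4.515×10^14 m³ = 4.515×10^5 km³.
Ice volume = water volume × ρ_w/ρ_ice = 4.515×10^5 × 999.9/904 = 4.99×10^5 km³.

≈ 4.99×10^5 km³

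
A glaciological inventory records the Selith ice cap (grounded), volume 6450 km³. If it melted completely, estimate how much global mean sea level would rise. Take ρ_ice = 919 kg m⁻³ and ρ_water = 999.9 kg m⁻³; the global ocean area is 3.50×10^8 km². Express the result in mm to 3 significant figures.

Selith: 6450 km³ × (919/999.9) = 5928 km³ of water.
Spread over 3.50×10^14 m² of ocean, Δh = 5.928×10^12 / 3.50×10^14 = 0.0169 m = 16.9 mm.

≈ 16.9 mm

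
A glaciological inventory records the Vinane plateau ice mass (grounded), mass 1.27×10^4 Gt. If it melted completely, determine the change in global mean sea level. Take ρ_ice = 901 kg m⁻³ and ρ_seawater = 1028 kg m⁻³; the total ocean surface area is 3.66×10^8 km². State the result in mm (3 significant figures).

≈ 33.8 mm

Vinane: 1.27×10^4 Gt = 1.270×10^16 kg; dividing by ρ_w = 1028 kg m⁻³ gives 1.235×10^13 m³ of water.
Spread over 3.66×10^14 m² of ocean, Δh = 1.235×10^13 / 3.66×10^14 = 0.0338 m = 33.8 mm.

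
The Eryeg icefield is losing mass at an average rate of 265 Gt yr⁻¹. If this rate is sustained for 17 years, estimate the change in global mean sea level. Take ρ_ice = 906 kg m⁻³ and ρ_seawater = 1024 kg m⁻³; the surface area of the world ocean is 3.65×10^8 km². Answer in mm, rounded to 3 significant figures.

Total mass lost = 265 Gt/yr × 17 yr = 4505 Gt = 4.505×10^15 kg.
ρ_w = 1024 kg m⁻³, so water volume = 4.505×10^15 / 1024 = 4.399×10^12 m³.
Δh = 4.399×10^12 / 3.65×10^14 = 0.0121 m = 12.1 mm.

≈ 12.1 mm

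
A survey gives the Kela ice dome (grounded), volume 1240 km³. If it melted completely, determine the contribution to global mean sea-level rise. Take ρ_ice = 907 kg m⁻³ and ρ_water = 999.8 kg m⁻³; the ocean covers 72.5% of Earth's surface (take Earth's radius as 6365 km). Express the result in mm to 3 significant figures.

≈ 3.05 mm

Kela: 1240 km³ × (907/999.8) = 1125 km³ of water.
Spread over 3.69×10^14 m² of ocean, Δh = 1.125×10^12 / 3.69×10^14 = 3.05×10^-3 m = 3.05 mm.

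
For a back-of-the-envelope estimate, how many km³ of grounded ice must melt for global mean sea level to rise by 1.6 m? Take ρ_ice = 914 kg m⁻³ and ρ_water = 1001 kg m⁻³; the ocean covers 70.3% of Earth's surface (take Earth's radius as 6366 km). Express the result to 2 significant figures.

Required water volume = Δh × A = 1.6 m × 3.58×10^14 m² = 5.728×10^14 m³ = 5.728×10^5 km³.
Ice volume = water volume × ρ_w/ρ_ice = 5.728×10^5 × 1001/914 = 6.3×10^5 km³.

≈ 6.3×10^5 km³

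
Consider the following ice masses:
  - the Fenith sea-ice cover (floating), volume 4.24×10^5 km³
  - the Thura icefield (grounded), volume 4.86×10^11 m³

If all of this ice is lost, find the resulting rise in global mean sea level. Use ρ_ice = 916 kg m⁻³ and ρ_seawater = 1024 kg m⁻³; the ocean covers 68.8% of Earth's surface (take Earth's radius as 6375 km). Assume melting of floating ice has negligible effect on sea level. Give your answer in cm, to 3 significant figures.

≈ 0.124 cm

The Fenith sea-ice cover is floating and already displaces its own weight of water, so its melt adds essentially nothing to sea level.
Thura: 4.86×10^11 m³ × (916/1024) = 4.347×10^11 m³ of water.
Total added water ≈ 4.347×10^11 m³ over 3.51×10^14 m² → Δh = 1.24×10^-3 m = 0.124 cm.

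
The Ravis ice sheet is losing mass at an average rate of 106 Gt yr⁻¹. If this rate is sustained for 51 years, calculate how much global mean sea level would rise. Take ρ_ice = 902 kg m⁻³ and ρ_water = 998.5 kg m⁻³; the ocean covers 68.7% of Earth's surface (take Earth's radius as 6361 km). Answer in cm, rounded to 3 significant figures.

≈ 1.55 cm

Total mass lost = 106 Gt/yr × 51 yr = 5406 Gt = 5.406×10^15 kg.
ρ_w = 998.5 kg m⁻³, so water volume = 5.406×10^15 / 998.5 = 5.414×10^12 m³.
Δh = 5.414×10^12 / 3.49×10^14 = 0.0155 m = 1.55 cm.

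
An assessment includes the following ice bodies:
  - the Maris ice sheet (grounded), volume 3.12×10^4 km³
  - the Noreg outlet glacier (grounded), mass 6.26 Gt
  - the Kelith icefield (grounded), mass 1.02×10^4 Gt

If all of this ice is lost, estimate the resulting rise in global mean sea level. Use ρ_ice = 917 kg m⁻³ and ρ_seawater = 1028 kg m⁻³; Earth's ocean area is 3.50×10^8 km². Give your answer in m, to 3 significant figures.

≈ 0.108 m

Maris: 3.12×10^4 km³ × (917/1028) = 2.783×10^4 km³ of water.
Noreg: 6.26 Gt = 6.260×10^12 kg; dividing by ρ_w = 1028 kg m⁻³ gives 6.089×10^9 m³ of water.
Kelith: 1.02×10^4 Gt = 1.020×10^16 kg; dividing by ρ_w = 1028 kg m⁻³ gives 9.922×10^12 m³ of water.
Total added water ≈ 3.776×10^13 m³ over 3.50×10^14 m² → Δh = 0.108 m.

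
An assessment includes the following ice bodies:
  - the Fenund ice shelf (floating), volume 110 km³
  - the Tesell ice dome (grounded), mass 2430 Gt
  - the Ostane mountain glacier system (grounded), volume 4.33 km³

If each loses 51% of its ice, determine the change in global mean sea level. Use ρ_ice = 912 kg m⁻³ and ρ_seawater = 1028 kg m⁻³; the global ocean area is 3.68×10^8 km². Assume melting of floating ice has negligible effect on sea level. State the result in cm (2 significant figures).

The Fenund ice shelf is floating and already displaces its own weight of water, so its melt adds essentially nothing to sea level.
Tesell: 0.51 × 2430 Gt = 1.239×10^15 kg; dividing by ρ_w = 1028 kg m⁻³ gives 1.206×10^12 m³ of water.
Ostane: 0.51 × 4.33 km³ × (912/1028) = 1.959 km³ of water.
Total added water ≈ 1.208×10^12 m³ over 3.68×10^14 m² → Δh = 3.28×10^-3 m = 0.33 cm.

≈ 0.33 cm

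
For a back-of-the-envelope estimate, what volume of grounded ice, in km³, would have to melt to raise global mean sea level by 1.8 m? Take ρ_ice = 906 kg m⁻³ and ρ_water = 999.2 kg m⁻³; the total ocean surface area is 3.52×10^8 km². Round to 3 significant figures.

Required water volume = Δh × A = 1.8 m × 3.52×10^14 m² = 6.336×10^14 m³ = 6.336×10^5 km³.
Ice volume = water volume × ρ_w/ρ_ice = 6.336×10^5 × 999.2/906 = 6.99×10^5 km³.

≈ 6.99×10^5 km³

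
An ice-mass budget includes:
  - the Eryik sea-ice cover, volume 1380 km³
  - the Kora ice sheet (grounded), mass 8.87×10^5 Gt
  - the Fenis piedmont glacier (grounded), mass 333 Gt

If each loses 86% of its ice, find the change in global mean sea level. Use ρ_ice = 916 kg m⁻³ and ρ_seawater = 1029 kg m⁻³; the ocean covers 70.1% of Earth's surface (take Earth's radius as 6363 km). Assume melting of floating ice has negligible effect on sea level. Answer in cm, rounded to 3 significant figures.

≈ 208 cm

The Eryik sea-ice cover is floating and already displaces its own weight of water, so its melt adds essentially nothing to sea level.
Kora: 0.86 × 8.87×10^5 Gt = 7.628×10^17 kg; dividing by ρ_w = 1029 kg m⁻³ gives 7.413×10^14 m³ of water.
Fenis: 0.86 × 333 Gt = 2.864×10^14 kg; dividing by ρ_w = 1029 kg m⁻³ gives 2.783×10^11 m³ of water.
Total added water ≈ 7.416×10^14 m³ over 3.57×10^14 m² → Δh = 2.08 m = 208 cm.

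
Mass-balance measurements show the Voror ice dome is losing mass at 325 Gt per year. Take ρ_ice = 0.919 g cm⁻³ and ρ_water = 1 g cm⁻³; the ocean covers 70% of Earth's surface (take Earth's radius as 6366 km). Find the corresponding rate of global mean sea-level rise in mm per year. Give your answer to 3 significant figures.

≈ 0.912 mm/yr

ρ_w = 1 g cm⁻³ = 1000 kg m⁻³. Annual water volume added = 325 Gt / ρ_w = 3.250×10^14 kg / 1000 kg m⁻³ = 3.250×10^11 m³.
Δh per year = 3.250×10^11 / 3.56×10^14 = 9.12×10^-4 m = 0.912 mm.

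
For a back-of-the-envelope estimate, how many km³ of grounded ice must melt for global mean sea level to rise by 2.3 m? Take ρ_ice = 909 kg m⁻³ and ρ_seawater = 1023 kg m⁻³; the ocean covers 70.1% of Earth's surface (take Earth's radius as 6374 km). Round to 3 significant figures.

≈ 9.26×10^5 km³

Required water volume = Δh × A = 2.3 m × 3.58×10^14 m² = 8.232×10^14 m³ = 8.232×10^5 km³.
Ice volume = water volume × ρ_w/ρ_ice = 8.232×10^5 × 1023/909 = 9.26×10^5 km³.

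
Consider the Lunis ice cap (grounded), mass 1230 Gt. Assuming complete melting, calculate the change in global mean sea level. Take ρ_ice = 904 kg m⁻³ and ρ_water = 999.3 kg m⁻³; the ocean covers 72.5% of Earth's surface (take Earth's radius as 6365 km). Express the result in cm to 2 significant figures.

Lunis: 1230 Gt = 1.230×10^15 kg; dividing by ρ_w = 999.3 kg m⁻³ gives 1.231×10^12 m³ of water.
Spread over 3.69×10^14 m² of ocean, Δh = 1.231×10^12 / 3.69×10^14 = 3.33×10^-3 m = 0.33 cm.

≈ 0.33 cm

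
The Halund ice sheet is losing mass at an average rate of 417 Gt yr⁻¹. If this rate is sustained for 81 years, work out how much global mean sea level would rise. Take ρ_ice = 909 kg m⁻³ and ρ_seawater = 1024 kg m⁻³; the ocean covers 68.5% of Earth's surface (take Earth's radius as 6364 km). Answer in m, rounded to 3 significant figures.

≈ 0.0946 m

Total mass lost = 417 Gt/yr × 81 yr = 3.378×10^4 Gt = 3.378×10^16 kg.
ρ_w = 1024 kg m⁻³, so water volume = 3.378×10^16 / 1024 = 3.299×10^13 m³.
Δh = 3.299×10^13 / 3.49×10^14 = 0.0946 m.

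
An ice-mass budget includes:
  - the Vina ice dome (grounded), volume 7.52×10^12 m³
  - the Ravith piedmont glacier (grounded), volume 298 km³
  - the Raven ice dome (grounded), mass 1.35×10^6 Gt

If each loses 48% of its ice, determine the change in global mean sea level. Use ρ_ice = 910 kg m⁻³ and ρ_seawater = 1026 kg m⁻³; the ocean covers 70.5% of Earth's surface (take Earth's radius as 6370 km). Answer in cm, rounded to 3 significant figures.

≈ 177 cm

Vina: 0.48 × 7.52×10^12 m³ × (910/1026) = 3.201×10^12 m³ of water.
Ravith: 0.48 × 298 km³ × (910/1026) = 126.9 km³ of water.
Raven: 0.48 × 1.35×10^6 Gt = 6.480×10^17 kg; dividing by ρ_w = 1026 kg m⁻³ gives 6.316×10^14 m³ of water.
Total added water ≈ 6.349×10^14 m³ over 3.59×10^14 m² → Δh = 1.77 m = 177 cm.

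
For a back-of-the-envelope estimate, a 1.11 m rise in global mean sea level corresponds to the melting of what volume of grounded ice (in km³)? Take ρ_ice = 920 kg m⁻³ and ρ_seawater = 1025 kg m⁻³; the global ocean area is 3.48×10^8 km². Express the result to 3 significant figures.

Required water volume = Δh × A = 1.11 m × 3.48×10^14 m² = 3.863×10^14 m³ = 3.863×10^5 km³.
Ice volume = water volume × ρ_w/ρ_ice = 3.863×10^5 × 1025/920 = 4.30×10^5 km³.

≈ 4.30×10^5 km³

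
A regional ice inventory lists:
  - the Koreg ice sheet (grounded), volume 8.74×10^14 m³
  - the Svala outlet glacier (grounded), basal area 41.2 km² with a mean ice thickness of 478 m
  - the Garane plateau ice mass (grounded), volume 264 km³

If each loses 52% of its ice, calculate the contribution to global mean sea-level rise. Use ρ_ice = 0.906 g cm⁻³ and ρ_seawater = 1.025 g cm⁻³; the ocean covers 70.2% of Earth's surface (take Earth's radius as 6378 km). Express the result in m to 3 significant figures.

≈ 1.12 m

Koreg: 0.52 × 8.74×10^14 m³ × (906/1025) = 4.017×10^14 m³ of water.
Svala: ice volume = 41.2 km² × 478 m = 19.69 km³; 0.52 × 19.69 × (906/1025) = 9.052 km³ of water.
Garane: 0.52 × 264 km³ × (906/1025) = 121.3 km³ of water.
Total added water ≈ 4.018×10^14 m³ over 3.59×10^14 m² → Δh = 1.12 m.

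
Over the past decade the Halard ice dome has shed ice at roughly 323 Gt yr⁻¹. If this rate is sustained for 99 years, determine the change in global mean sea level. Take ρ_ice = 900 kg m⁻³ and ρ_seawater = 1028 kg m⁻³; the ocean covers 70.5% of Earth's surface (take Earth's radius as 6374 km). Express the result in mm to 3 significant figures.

≈ 86.4 mm

Total mass lost = 323 Gt/yr × 99 yr = 3.198×10^4 Gt = 3.198×10^16 kg.
ρ_w = 1028 kg m⁻³, so water volume = 3.198×10^16 / 1028 = 3.111×10^13 m³.
Δh = 3.111×10^13 / 3.60×10^14 = 0.0864 m = 86.4 mm.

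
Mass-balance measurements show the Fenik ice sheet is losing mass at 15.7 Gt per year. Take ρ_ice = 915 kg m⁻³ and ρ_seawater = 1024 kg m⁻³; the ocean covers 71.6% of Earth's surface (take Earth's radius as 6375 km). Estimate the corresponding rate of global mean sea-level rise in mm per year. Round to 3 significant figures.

≈ 0.0419 mm/yr

ρ_w = 1024 kg m⁻³. Annual water volume added = 15.7 Gt / ρ_w = 1.570×10^13 kg / 1024 kg m⁻³ = 1.533×10^10 m³.
Δh per year = 1.533×10^10 / 3.66×10^14 = 4.19×10^-5 m = 0.0419 mm.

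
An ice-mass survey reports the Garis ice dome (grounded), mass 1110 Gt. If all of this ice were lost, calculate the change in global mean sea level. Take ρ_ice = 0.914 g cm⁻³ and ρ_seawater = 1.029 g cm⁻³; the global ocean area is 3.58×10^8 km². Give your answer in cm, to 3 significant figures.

≈ 0.301 cm

Garis: 1110 Gt = 1.110×10^15 kg; dividing by ρ_w = 1.029 g cm⁻³ = 1029 kg m⁻³ gives 1.079×10^12 m³ of water.
Spread over 3.58×10^14 m² of ocean, Δh = 1.079×10^12 / 3.58×10^14 = 3.01×10^-3 m = 0.301 cm.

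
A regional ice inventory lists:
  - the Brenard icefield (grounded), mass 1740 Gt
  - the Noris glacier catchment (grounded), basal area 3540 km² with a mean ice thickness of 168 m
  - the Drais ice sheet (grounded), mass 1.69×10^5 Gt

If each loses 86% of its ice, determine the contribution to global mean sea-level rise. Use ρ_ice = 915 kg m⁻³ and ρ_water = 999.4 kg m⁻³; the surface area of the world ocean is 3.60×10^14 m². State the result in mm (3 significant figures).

Brenard: 0.86 × 1740 Gt = 1.496×10^15 kg; dividing by ρ_w = 999.4 kg m⁻³ gives 1.497×10^12 m³ of water.
Noris: ice volume = 3540 km² × 168 m = 594.7 km³; 0.86 × 594.7 × (915/999.4) = 468.3 km³ of water.
Drais: 0.86 × 1.69×10^5 Gt = 1.453×10^17 kg; dividing by ρ_w = 999.4 kg m⁻³ gives 1.454×10^14 m³ of water.
Total added water ≈ 1.474×10^14 m³ over 3.60×10^14 m² → Δh = 0.409 m = 409 mm.

≈ 409 mm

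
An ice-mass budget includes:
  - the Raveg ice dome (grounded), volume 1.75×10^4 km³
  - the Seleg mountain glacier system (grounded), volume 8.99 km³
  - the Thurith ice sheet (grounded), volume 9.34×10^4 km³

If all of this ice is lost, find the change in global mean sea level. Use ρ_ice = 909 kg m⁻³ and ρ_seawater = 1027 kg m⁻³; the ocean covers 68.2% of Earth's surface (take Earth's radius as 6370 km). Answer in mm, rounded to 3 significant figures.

≈ 282 mm

Raveg: 1.75×10^4 km³ × (909/1027) = 1.549×10^4 km³ of water.
Seleg: 8.99 km³ × (909/1027) = 7.957 km³ of water.
Thurith: 9.34×10^4 km³ × (909/1027) = 8.267×10^4 km³ of water.
Total added water ≈ 9.817×10^13 m³ over 3.48×10^14 m² → Δh = 0.282 m = 282 mm.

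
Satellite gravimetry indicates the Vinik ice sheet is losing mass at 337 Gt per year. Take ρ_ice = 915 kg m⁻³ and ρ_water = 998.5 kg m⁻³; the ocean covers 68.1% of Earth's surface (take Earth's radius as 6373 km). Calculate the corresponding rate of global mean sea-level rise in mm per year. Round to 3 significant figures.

ρ_w = 998.5 kg m⁻³. Annual water volume added = 337 Gt / ρ_w = 3.370×10^14 kg / 998.5 kg m⁻³ = 3.375×10^11 m³.
Δh per year = 3.375×10^11 / 3.48×10^14 = 9.71×10^-4 m = 0.971 mm.

≈ 0.971 mm/yr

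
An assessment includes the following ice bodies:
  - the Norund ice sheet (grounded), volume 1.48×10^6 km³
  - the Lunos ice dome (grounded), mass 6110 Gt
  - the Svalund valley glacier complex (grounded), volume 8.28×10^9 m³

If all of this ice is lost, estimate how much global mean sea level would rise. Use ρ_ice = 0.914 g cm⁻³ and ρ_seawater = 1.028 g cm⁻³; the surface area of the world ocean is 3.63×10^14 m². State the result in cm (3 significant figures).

Norund: 1.48×10^6 km³ × (914/1028) = 1.316×10^6 km³ of water.
Lunos: 6110 Gt = 6.110×10^15 kg; dividing by ρ_w = 1.028 g cm⁻³ = 1028 kg m⁻³ gives 5.944×10^12 m³ of water.
Svalund: 8.28×10^9 m³ × (914/1028) = 7.362×10^9 m³ of water.
Total added water ≈ 1.322×10^15 m³ over 3.63×10^14 m² → Δh = 3.64 m = 364 cm.

≈ 364 cm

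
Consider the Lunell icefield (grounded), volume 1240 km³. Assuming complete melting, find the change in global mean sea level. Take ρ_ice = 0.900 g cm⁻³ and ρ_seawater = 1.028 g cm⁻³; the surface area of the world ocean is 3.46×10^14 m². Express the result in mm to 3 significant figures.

≈ 3.14 mm

Lunell: 1240 km³ × (900/1028) = 1086 km³ of water.
Spread over 3.46×10^14 m² of ocean, Δh = 1.086×10^12 / 3.46×10^14 = 3.14×10^-3 m = 3.14 mm.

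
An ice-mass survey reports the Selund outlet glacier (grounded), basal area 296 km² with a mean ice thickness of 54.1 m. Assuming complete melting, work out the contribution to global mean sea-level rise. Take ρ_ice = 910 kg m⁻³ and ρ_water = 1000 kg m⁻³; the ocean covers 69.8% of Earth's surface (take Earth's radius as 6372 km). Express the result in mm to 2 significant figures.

Selund: ice volume = 296 km² × 54.1 m = 16.01 km³; 16.01 × (910/1000) = 14.57 km³ of water.
Spread over 3.56×10^14 m² of ocean, Δh = 1.457×10^10 / 3.56×10^14 = 4.09×10^-5 m = 0.041 mm.

≈ 0.041 mm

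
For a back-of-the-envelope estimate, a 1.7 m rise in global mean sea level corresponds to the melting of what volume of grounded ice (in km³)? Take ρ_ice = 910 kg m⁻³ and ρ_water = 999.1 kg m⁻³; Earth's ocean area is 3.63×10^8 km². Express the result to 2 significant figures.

≈ 6.8×10^5 km³

Required water volume = Δh × A = 1.7 m × 3.63×10^14 m² = 6.171×10^14 m³ = 6.171×10^5 km³.
Ice volume = water volume × ρ_w/ρ_ice = 6.171×10^5 × 999.1/910 = 6.8×10^5 km³.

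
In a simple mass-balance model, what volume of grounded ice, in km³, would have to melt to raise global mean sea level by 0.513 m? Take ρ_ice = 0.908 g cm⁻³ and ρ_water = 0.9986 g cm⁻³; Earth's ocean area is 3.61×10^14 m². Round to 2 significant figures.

Required water volume = Δh × A = 0.513 m × 3.61×10^14 m² = 1.852×10^14 m³ = 1.852×10^5 km³.
Ice volume = water volume × ρ_w/ρ_ice = 1.852×10^5 × 998.6/908 = 2.0×10^5 km³.

≈ 2.0×10^5 km³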